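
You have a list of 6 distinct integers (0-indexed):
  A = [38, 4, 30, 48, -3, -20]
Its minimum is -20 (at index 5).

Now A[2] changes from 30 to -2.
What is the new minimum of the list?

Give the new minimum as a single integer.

Old min = -20 (at index 5)
Change: A[2] 30 -> -2
Changed element was NOT the old min.
  New min = min(old_min, new_val) = min(-20, -2) = -20

Answer: -20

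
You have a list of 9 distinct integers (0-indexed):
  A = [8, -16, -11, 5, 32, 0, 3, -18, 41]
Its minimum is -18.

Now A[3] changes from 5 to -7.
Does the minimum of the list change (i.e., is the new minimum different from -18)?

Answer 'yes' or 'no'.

Answer: no

Derivation:
Old min = -18
Change: A[3] 5 -> -7
Changed element was NOT the min; min changes only if -7 < -18.
New min = -18; changed? no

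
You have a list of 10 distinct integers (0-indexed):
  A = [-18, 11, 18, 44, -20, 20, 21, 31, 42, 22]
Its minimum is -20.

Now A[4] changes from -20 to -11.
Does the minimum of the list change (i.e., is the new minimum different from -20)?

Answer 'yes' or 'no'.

Old min = -20
Change: A[4] -20 -> -11
Changed element was the min; new min must be rechecked.
New min = -18; changed? yes

Answer: yes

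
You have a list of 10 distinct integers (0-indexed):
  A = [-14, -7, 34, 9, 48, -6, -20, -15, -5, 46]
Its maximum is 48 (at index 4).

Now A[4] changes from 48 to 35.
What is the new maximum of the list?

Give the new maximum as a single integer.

Answer: 46

Derivation:
Old max = 48 (at index 4)
Change: A[4] 48 -> 35
Changed element WAS the max -> may need rescan.
  Max of remaining elements: 46
  New max = max(35, 46) = 46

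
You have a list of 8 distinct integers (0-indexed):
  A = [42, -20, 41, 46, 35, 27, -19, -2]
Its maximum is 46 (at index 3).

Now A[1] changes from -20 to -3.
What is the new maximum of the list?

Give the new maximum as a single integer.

Answer: 46

Derivation:
Old max = 46 (at index 3)
Change: A[1] -20 -> -3
Changed element was NOT the old max.
  New max = max(old_max, new_val) = max(46, -3) = 46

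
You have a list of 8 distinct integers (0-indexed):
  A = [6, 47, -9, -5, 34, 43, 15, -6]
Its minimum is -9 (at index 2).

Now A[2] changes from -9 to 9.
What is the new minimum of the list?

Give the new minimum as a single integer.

Old min = -9 (at index 2)
Change: A[2] -9 -> 9
Changed element WAS the min. Need to check: is 9 still <= all others?
  Min of remaining elements: -6
  New min = min(9, -6) = -6

Answer: -6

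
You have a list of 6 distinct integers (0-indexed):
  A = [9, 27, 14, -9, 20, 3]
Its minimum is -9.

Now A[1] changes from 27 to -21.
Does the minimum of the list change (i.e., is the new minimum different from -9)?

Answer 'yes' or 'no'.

Answer: yes

Derivation:
Old min = -9
Change: A[1] 27 -> -21
Changed element was NOT the min; min changes only if -21 < -9.
New min = -21; changed? yes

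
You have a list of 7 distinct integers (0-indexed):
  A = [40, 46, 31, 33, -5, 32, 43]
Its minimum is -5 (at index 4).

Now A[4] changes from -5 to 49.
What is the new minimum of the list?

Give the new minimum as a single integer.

Answer: 31

Derivation:
Old min = -5 (at index 4)
Change: A[4] -5 -> 49
Changed element WAS the min. Need to check: is 49 still <= all others?
  Min of remaining elements: 31
  New min = min(49, 31) = 31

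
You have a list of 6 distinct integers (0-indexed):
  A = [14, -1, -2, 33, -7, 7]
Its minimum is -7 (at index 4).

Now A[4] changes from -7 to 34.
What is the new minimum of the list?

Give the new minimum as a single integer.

Answer: -2

Derivation:
Old min = -7 (at index 4)
Change: A[4] -7 -> 34
Changed element WAS the min. Need to check: is 34 still <= all others?
  Min of remaining elements: -2
  New min = min(34, -2) = -2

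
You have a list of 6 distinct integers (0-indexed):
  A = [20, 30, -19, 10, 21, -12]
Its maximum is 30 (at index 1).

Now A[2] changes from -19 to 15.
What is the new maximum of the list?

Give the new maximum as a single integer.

Old max = 30 (at index 1)
Change: A[2] -19 -> 15
Changed element was NOT the old max.
  New max = max(old_max, new_val) = max(30, 15) = 30

Answer: 30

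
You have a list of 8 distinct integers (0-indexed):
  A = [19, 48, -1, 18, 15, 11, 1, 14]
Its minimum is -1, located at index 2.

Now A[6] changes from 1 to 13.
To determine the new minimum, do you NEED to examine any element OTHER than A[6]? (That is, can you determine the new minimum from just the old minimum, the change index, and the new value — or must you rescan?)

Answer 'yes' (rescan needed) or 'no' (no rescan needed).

Answer: no

Derivation:
Old min = -1 at index 2
Change at index 6: 1 -> 13
Index 6 was NOT the min. New min = min(-1, 13). No rescan of other elements needed.
Needs rescan: no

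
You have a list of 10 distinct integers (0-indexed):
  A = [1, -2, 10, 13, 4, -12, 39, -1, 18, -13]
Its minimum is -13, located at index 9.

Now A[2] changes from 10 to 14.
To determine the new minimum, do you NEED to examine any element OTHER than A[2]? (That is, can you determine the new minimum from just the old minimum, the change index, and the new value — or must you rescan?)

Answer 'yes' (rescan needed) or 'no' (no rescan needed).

Old min = -13 at index 9
Change at index 2: 10 -> 14
Index 2 was NOT the min. New min = min(-13, 14). No rescan of other elements needed.
Needs rescan: no

Answer: no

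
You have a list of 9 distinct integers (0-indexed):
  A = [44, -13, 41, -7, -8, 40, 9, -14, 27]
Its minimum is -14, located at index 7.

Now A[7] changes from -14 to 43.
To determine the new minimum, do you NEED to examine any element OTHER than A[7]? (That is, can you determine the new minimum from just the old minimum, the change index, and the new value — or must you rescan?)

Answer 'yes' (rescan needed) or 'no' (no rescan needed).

Old min = -14 at index 7
Change at index 7: -14 -> 43
Index 7 WAS the min and new value 43 > old min -14. Must rescan other elements to find the new min.
Needs rescan: yes

Answer: yes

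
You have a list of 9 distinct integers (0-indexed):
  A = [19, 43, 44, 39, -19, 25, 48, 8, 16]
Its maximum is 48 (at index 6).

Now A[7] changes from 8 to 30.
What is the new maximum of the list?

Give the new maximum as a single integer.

Old max = 48 (at index 6)
Change: A[7] 8 -> 30
Changed element was NOT the old max.
  New max = max(old_max, new_val) = max(48, 30) = 48

Answer: 48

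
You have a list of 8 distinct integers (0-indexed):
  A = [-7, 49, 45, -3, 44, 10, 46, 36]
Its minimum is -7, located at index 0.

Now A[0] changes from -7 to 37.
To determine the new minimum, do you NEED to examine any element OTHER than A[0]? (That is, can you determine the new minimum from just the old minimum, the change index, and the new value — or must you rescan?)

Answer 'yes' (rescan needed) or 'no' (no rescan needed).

Answer: yes

Derivation:
Old min = -7 at index 0
Change at index 0: -7 -> 37
Index 0 WAS the min and new value 37 > old min -7. Must rescan other elements to find the new min.
Needs rescan: yes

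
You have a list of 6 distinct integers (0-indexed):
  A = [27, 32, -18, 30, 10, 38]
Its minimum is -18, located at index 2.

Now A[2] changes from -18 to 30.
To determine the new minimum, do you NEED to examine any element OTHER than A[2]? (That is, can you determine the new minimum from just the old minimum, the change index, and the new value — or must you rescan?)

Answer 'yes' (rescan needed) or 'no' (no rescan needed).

Answer: yes

Derivation:
Old min = -18 at index 2
Change at index 2: -18 -> 30
Index 2 WAS the min and new value 30 > old min -18. Must rescan other elements to find the new min.
Needs rescan: yes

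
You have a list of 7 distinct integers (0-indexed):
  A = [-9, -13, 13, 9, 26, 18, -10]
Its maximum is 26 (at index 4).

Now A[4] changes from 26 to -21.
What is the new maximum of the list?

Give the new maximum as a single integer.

Old max = 26 (at index 4)
Change: A[4] 26 -> -21
Changed element WAS the max -> may need rescan.
  Max of remaining elements: 18
  New max = max(-21, 18) = 18

Answer: 18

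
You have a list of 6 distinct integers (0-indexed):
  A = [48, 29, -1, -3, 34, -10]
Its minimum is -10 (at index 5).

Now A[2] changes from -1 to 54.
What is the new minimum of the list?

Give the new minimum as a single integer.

Answer: -10

Derivation:
Old min = -10 (at index 5)
Change: A[2] -1 -> 54
Changed element was NOT the old min.
  New min = min(old_min, new_val) = min(-10, 54) = -10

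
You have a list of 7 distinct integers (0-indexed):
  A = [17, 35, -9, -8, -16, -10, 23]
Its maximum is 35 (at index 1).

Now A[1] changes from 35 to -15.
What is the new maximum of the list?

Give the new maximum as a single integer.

Answer: 23

Derivation:
Old max = 35 (at index 1)
Change: A[1] 35 -> -15
Changed element WAS the max -> may need rescan.
  Max of remaining elements: 23
  New max = max(-15, 23) = 23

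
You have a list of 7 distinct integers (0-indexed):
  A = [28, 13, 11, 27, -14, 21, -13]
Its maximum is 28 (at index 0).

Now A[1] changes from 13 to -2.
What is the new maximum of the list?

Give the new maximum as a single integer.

Answer: 28

Derivation:
Old max = 28 (at index 0)
Change: A[1] 13 -> -2
Changed element was NOT the old max.
  New max = max(old_max, new_val) = max(28, -2) = 28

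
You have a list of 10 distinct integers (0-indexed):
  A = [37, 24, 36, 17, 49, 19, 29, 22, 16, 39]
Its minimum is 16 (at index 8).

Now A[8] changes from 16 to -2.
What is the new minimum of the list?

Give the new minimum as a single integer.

Old min = 16 (at index 8)
Change: A[8] 16 -> -2
Changed element WAS the min. Need to check: is -2 still <= all others?
  Min of remaining elements: 17
  New min = min(-2, 17) = -2

Answer: -2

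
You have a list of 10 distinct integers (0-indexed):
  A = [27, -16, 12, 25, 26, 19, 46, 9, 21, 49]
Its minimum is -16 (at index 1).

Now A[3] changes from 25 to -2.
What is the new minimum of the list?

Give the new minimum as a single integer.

Answer: -16

Derivation:
Old min = -16 (at index 1)
Change: A[3] 25 -> -2
Changed element was NOT the old min.
  New min = min(old_min, new_val) = min(-16, -2) = -16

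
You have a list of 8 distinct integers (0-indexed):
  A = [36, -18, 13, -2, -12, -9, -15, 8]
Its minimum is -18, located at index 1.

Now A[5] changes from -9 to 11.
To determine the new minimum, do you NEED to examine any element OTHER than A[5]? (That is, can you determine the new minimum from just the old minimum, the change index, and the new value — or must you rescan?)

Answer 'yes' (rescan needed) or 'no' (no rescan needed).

Old min = -18 at index 1
Change at index 5: -9 -> 11
Index 5 was NOT the min. New min = min(-18, 11). No rescan of other elements needed.
Needs rescan: no

Answer: no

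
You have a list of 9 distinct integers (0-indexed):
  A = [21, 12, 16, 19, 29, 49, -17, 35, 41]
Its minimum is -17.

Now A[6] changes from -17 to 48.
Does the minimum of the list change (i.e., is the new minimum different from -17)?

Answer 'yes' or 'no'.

Old min = -17
Change: A[6] -17 -> 48
Changed element was the min; new min must be rechecked.
New min = 12; changed? yes

Answer: yes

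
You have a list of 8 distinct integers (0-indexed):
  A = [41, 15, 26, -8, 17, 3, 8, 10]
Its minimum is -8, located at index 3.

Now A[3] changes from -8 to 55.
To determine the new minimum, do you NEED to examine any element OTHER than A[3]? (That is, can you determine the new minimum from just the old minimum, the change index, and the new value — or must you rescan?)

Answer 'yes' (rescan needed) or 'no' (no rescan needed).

Old min = -8 at index 3
Change at index 3: -8 -> 55
Index 3 WAS the min and new value 55 > old min -8. Must rescan other elements to find the new min.
Needs rescan: yes

Answer: yes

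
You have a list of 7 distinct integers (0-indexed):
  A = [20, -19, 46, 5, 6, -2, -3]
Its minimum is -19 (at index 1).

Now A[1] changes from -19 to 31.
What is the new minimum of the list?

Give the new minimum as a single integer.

Answer: -3

Derivation:
Old min = -19 (at index 1)
Change: A[1] -19 -> 31
Changed element WAS the min. Need to check: is 31 still <= all others?
  Min of remaining elements: -3
  New min = min(31, -3) = -3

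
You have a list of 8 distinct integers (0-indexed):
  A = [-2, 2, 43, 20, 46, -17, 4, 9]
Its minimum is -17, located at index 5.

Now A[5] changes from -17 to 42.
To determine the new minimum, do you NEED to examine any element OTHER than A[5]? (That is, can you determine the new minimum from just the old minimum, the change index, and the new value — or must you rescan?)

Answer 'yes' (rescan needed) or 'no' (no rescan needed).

Old min = -17 at index 5
Change at index 5: -17 -> 42
Index 5 WAS the min and new value 42 > old min -17. Must rescan other elements to find the new min.
Needs rescan: yes

Answer: yes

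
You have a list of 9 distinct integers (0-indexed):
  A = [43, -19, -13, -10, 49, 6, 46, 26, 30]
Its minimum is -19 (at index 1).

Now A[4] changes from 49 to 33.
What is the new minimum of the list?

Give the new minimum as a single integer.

Old min = -19 (at index 1)
Change: A[4] 49 -> 33
Changed element was NOT the old min.
  New min = min(old_min, new_val) = min(-19, 33) = -19

Answer: -19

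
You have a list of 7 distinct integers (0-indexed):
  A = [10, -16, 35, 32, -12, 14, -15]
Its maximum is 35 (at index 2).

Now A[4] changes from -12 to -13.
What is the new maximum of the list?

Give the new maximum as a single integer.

Old max = 35 (at index 2)
Change: A[4] -12 -> -13
Changed element was NOT the old max.
  New max = max(old_max, new_val) = max(35, -13) = 35

Answer: 35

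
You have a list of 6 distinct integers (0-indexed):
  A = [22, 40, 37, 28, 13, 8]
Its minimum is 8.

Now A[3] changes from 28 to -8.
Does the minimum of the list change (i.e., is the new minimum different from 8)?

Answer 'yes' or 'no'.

Old min = 8
Change: A[3] 28 -> -8
Changed element was NOT the min; min changes only if -8 < 8.
New min = -8; changed? yes

Answer: yes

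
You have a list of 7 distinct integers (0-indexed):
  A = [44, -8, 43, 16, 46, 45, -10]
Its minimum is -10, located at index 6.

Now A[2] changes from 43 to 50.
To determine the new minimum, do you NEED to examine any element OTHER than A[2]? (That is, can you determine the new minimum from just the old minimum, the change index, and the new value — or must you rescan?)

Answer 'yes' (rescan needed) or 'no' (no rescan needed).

Answer: no

Derivation:
Old min = -10 at index 6
Change at index 2: 43 -> 50
Index 2 was NOT the min. New min = min(-10, 50). No rescan of other elements needed.
Needs rescan: no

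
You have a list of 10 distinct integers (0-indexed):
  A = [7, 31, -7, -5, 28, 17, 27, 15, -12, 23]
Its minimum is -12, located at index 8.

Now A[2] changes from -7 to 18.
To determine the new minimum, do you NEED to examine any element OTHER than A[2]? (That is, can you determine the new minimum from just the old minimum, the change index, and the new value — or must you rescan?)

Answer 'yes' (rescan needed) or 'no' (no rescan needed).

Answer: no

Derivation:
Old min = -12 at index 8
Change at index 2: -7 -> 18
Index 2 was NOT the min. New min = min(-12, 18). No rescan of other elements needed.
Needs rescan: no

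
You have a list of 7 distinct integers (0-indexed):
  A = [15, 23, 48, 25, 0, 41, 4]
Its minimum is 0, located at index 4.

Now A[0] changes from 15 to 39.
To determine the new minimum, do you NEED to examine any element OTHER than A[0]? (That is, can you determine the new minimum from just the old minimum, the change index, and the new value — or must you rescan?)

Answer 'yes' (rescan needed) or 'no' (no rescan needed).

Old min = 0 at index 4
Change at index 0: 15 -> 39
Index 0 was NOT the min. New min = min(0, 39). No rescan of other elements needed.
Needs rescan: no

Answer: no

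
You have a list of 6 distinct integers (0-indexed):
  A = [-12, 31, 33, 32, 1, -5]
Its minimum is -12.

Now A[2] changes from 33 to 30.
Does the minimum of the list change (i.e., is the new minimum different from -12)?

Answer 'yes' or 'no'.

Old min = -12
Change: A[2] 33 -> 30
Changed element was NOT the min; min changes only if 30 < -12.
New min = -12; changed? no

Answer: no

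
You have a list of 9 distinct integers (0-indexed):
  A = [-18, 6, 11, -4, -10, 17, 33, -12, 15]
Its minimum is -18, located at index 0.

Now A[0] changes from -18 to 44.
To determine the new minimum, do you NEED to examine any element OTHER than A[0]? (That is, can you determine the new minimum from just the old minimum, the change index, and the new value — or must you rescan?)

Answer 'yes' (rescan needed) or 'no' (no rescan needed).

Answer: yes

Derivation:
Old min = -18 at index 0
Change at index 0: -18 -> 44
Index 0 WAS the min and new value 44 > old min -18. Must rescan other elements to find the new min.
Needs rescan: yes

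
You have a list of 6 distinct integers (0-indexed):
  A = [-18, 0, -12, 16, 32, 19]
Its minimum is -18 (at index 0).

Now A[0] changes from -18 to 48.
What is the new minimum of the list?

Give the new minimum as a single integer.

Answer: -12

Derivation:
Old min = -18 (at index 0)
Change: A[0] -18 -> 48
Changed element WAS the min. Need to check: is 48 still <= all others?
  Min of remaining elements: -12
  New min = min(48, -12) = -12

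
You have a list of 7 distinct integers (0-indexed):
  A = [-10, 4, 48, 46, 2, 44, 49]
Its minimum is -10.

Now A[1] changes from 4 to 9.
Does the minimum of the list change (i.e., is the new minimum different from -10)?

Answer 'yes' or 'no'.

Answer: no

Derivation:
Old min = -10
Change: A[1] 4 -> 9
Changed element was NOT the min; min changes only if 9 < -10.
New min = -10; changed? no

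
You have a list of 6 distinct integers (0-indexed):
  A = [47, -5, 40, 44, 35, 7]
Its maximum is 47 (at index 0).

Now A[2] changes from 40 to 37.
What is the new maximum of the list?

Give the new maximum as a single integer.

Old max = 47 (at index 0)
Change: A[2] 40 -> 37
Changed element was NOT the old max.
  New max = max(old_max, new_val) = max(47, 37) = 47

Answer: 47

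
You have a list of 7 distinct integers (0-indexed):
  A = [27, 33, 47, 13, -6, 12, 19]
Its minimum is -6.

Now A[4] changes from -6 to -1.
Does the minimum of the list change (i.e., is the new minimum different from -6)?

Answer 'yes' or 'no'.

Answer: yes

Derivation:
Old min = -6
Change: A[4] -6 -> -1
Changed element was the min; new min must be rechecked.
New min = -1; changed? yes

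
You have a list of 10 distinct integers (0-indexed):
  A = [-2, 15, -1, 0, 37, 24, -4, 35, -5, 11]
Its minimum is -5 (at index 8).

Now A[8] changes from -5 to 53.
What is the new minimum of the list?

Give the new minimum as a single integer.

Old min = -5 (at index 8)
Change: A[8] -5 -> 53
Changed element WAS the min. Need to check: is 53 still <= all others?
  Min of remaining elements: -4
  New min = min(53, -4) = -4

Answer: -4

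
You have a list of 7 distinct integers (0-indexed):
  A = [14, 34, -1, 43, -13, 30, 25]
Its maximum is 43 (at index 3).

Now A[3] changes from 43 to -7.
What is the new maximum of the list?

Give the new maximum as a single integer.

Old max = 43 (at index 3)
Change: A[3] 43 -> -7
Changed element WAS the max -> may need rescan.
  Max of remaining elements: 34
  New max = max(-7, 34) = 34

Answer: 34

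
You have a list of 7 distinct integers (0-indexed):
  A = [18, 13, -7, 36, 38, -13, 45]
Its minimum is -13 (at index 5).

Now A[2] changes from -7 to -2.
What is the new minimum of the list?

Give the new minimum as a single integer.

Answer: -13

Derivation:
Old min = -13 (at index 5)
Change: A[2] -7 -> -2
Changed element was NOT the old min.
  New min = min(old_min, new_val) = min(-13, -2) = -13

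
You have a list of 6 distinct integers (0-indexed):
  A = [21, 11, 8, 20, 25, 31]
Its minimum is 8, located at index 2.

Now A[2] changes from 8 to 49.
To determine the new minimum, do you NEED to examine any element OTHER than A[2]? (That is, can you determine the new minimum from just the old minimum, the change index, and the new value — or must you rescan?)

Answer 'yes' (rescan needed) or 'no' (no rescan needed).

Old min = 8 at index 2
Change at index 2: 8 -> 49
Index 2 WAS the min and new value 49 > old min 8. Must rescan other elements to find the new min.
Needs rescan: yes

Answer: yes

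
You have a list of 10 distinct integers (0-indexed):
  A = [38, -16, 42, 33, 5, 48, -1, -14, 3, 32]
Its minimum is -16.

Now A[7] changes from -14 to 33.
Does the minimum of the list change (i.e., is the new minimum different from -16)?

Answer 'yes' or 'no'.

Answer: no

Derivation:
Old min = -16
Change: A[7] -14 -> 33
Changed element was NOT the min; min changes only if 33 < -16.
New min = -16; changed? no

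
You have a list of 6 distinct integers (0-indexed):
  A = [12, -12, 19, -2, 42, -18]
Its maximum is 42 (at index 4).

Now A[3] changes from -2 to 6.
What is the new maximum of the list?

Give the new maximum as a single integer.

Old max = 42 (at index 4)
Change: A[3] -2 -> 6
Changed element was NOT the old max.
  New max = max(old_max, new_val) = max(42, 6) = 42

Answer: 42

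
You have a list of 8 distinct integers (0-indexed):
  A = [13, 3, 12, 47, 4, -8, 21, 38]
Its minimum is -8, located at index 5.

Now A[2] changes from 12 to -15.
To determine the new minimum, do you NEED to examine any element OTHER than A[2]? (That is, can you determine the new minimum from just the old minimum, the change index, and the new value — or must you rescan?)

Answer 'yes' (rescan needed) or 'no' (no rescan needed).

Answer: no

Derivation:
Old min = -8 at index 5
Change at index 2: 12 -> -15
Index 2 was NOT the min. New min = min(-8, -15). No rescan of other elements needed.
Needs rescan: no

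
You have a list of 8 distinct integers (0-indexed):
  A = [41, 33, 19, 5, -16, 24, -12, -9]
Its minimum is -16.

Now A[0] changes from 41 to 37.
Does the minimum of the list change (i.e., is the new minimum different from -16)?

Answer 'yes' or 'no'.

Old min = -16
Change: A[0] 41 -> 37
Changed element was NOT the min; min changes only if 37 < -16.
New min = -16; changed? no

Answer: no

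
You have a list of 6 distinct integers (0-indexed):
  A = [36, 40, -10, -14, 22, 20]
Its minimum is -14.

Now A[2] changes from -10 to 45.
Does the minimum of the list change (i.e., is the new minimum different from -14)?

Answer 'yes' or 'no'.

Answer: no

Derivation:
Old min = -14
Change: A[2] -10 -> 45
Changed element was NOT the min; min changes only if 45 < -14.
New min = -14; changed? no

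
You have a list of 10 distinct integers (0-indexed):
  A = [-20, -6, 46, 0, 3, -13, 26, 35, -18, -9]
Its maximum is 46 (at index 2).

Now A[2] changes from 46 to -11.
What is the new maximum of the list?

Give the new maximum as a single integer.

Answer: 35

Derivation:
Old max = 46 (at index 2)
Change: A[2] 46 -> -11
Changed element WAS the max -> may need rescan.
  Max of remaining elements: 35
  New max = max(-11, 35) = 35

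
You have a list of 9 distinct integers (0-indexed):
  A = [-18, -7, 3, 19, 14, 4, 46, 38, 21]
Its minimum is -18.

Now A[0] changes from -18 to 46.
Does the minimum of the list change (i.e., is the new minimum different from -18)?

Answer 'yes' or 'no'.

Answer: yes

Derivation:
Old min = -18
Change: A[0] -18 -> 46
Changed element was the min; new min must be rechecked.
New min = -7; changed? yes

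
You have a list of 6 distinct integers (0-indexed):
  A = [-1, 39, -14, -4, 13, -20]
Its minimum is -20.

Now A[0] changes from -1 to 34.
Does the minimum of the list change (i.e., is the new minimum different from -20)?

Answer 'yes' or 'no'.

Old min = -20
Change: A[0] -1 -> 34
Changed element was NOT the min; min changes only if 34 < -20.
New min = -20; changed? no

Answer: no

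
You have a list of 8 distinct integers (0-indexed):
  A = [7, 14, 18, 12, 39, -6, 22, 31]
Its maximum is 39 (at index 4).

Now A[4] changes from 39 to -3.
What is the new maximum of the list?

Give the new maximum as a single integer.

Old max = 39 (at index 4)
Change: A[4] 39 -> -3
Changed element WAS the max -> may need rescan.
  Max of remaining elements: 31
  New max = max(-3, 31) = 31

Answer: 31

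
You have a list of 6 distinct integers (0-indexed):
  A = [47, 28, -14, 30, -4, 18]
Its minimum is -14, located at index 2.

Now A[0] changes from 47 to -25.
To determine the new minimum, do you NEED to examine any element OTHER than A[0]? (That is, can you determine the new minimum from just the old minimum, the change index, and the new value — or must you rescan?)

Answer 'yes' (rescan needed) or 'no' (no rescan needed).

Answer: no

Derivation:
Old min = -14 at index 2
Change at index 0: 47 -> -25
Index 0 was NOT the min. New min = min(-14, -25). No rescan of other elements needed.
Needs rescan: no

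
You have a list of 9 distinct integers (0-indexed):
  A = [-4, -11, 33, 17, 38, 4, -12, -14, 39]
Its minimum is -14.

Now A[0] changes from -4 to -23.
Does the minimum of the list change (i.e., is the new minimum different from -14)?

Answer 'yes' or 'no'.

Old min = -14
Change: A[0] -4 -> -23
Changed element was NOT the min; min changes only if -23 < -14.
New min = -23; changed? yes

Answer: yes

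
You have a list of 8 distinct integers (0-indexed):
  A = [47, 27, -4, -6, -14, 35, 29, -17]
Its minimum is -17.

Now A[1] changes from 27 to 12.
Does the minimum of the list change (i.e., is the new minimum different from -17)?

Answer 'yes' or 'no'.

Answer: no

Derivation:
Old min = -17
Change: A[1] 27 -> 12
Changed element was NOT the min; min changes only if 12 < -17.
New min = -17; changed? no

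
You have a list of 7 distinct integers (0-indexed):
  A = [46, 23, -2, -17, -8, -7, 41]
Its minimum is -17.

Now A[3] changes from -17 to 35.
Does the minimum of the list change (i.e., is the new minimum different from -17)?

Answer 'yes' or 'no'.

Old min = -17
Change: A[3] -17 -> 35
Changed element was the min; new min must be rechecked.
New min = -8; changed? yes

Answer: yes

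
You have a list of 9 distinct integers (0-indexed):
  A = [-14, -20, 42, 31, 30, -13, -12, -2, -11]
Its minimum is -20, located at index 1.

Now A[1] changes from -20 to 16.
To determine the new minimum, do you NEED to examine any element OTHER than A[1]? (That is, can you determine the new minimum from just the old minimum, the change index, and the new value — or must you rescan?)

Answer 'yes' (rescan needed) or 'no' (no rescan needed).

Answer: yes

Derivation:
Old min = -20 at index 1
Change at index 1: -20 -> 16
Index 1 WAS the min and new value 16 > old min -20. Must rescan other elements to find the new min.
Needs rescan: yes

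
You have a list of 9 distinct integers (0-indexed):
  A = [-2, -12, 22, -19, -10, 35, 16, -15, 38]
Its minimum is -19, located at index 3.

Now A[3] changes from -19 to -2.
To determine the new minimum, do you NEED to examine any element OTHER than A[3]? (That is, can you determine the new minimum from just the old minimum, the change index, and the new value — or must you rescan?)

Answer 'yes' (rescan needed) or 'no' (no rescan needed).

Answer: yes

Derivation:
Old min = -19 at index 3
Change at index 3: -19 -> -2
Index 3 WAS the min and new value -2 > old min -19. Must rescan other elements to find the new min.
Needs rescan: yes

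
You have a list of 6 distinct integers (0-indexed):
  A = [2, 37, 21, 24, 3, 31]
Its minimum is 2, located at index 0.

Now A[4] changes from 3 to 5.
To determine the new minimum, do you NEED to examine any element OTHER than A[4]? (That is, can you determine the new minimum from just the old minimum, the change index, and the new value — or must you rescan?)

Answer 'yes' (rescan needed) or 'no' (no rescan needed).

Old min = 2 at index 0
Change at index 4: 3 -> 5
Index 4 was NOT the min. New min = min(2, 5). No rescan of other elements needed.
Needs rescan: no

Answer: no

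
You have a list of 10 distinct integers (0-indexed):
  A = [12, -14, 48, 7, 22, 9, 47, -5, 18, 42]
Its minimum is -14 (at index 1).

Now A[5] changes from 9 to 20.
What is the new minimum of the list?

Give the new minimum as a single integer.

Answer: -14

Derivation:
Old min = -14 (at index 1)
Change: A[5] 9 -> 20
Changed element was NOT the old min.
  New min = min(old_min, new_val) = min(-14, 20) = -14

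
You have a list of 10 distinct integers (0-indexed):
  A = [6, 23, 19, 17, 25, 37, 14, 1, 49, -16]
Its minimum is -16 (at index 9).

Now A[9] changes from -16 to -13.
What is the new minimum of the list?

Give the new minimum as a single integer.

Answer: -13

Derivation:
Old min = -16 (at index 9)
Change: A[9] -16 -> -13
Changed element WAS the min. Need to check: is -13 still <= all others?
  Min of remaining elements: 1
  New min = min(-13, 1) = -13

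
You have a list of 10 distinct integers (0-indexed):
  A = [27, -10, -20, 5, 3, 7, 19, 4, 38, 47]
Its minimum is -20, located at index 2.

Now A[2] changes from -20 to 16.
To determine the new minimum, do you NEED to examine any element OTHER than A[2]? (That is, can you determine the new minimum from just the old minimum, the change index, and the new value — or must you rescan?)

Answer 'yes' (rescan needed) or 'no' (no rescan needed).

Old min = -20 at index 2
Change at index 2: -20 -> 16
Index 2 WAS the min and new value 16 > old min -20. Must rescan other elements to find the new min.
Needs rescan: yes

Answer: yes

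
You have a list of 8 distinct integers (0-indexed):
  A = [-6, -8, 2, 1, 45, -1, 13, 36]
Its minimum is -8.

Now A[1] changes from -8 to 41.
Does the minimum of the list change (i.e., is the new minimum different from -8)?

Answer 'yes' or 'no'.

Answer: yes

Derivation:
Old min = -8
Change: A[1] -8 -> 41
Changed element was the min; new min must be rechecked.
New min = -6; changed? yes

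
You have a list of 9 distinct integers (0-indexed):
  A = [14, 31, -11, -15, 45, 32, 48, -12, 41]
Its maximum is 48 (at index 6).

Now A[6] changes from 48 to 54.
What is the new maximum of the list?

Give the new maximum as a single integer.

Answer: 54

Derivation:
Old max = 48 (at index 6)
Change: A[6] 48 -> 54
Changed element WAS the max -> may need rescan.
  Max of remaining elements: 45
  New max = max(54, 45) = 54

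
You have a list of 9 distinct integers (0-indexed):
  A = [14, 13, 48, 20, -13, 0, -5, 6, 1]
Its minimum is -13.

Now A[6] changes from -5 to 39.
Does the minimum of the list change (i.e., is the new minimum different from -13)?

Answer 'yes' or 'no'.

Old min = -13
Change: A[6] -5 -> 39
Changed element was NOT the min; min changes only if 39 < -13.
New min = -13; changed? no

Answer: no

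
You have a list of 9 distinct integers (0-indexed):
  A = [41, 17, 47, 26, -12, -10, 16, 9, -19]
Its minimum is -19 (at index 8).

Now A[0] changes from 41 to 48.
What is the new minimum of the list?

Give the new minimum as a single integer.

Answer: -19

Derivation:
Old min = -19 (at index 8)
Change: A[0] 41 -> 48
Changed element was NOT the old min.
  New min = min(old_min, new_val) = min(-19, 48) = -19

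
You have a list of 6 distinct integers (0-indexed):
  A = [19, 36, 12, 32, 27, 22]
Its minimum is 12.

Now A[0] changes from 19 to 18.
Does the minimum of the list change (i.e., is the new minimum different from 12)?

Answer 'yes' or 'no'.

Answer: no

Derivation:
Old min = 12
Change: A[0] 19 -> 18
Changed element was NOT the min; min changes only if 18 < 12.
New min = 12; changed? no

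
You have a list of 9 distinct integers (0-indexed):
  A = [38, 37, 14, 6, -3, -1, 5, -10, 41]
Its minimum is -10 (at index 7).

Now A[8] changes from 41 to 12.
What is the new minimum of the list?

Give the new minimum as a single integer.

Answer: -10

Derivation:
Old min = -10 (at index 7)
Change: A[8] 41 -> 12
Changed element was NOT the old min.
  New min = min(old_min, new_val) = min(-10, 12) = -10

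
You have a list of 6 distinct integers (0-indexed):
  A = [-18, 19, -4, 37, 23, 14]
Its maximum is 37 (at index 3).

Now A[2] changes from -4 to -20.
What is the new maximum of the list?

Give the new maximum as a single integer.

Answer: 37

Derivation:
Old max = 37 (at index 3)
Change: A[2] -4 -> -20
Changed element was NOT the old max.
  New max = max(old_max, new_val) = max(37, -20) = 37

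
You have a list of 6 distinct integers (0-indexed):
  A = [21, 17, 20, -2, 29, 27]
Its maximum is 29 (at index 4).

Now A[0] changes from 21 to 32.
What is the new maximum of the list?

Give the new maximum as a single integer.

Old max = 29 (at index 4)
Change: A[0] 21 -> 32
Changed element was NOT the old max.
  New max = max(old_max, new_val) = max(29, 32) = 32

Answer: 32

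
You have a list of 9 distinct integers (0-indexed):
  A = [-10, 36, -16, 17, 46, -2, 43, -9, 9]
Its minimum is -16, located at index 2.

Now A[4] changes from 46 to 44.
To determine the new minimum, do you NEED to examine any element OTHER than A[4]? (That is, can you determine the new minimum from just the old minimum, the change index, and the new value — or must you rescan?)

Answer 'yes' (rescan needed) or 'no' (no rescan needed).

Old min = -16 at index 2
Change at index 4: 46 -> 44
Index 4 was NOT the min. New min = min(-16, 44). No rescan of other elements needed.
Needs rescan: no

Answer: no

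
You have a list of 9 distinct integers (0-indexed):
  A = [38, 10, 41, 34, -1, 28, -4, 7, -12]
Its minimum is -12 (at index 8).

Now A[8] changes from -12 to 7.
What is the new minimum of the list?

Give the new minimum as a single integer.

Answer: -4

Derivation:
Old min = -12 (at index 8)
Change: A[8] -12 -> 7
Changed element WAS the min. Need to check: is 7 still <= all others?
  Min of remaining elements: -4
  New min = min(7, -4) = -4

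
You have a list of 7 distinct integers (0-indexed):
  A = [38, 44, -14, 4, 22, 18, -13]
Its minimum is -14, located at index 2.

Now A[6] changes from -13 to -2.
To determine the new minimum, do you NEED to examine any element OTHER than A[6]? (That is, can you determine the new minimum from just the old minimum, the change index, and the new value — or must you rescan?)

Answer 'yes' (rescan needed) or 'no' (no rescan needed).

Answer: no

Derivation:
Old min = -14 at index 2
Change at index 6: -13 -> -2
Index 6 was NOT the min. New min = min(-14, -2). No rescan of other elements needed.
Needs rescan: no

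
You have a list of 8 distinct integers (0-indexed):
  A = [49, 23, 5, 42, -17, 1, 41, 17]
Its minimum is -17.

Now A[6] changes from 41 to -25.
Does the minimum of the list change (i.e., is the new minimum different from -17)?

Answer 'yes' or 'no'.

Answer: yes

Derivation:
Old min = -17
Change: A[6] 41 -> -25
Changed element was NOT the min; min changes only if -25 < -17.
New min = -25; changed? yes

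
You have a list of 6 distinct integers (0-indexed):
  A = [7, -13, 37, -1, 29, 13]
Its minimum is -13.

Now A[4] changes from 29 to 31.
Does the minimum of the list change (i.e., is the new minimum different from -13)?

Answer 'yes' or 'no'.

Answer: no

Derivation:
Old min = -13
Change: A[4] 29 -> 31
Changed element was NOT the min; min changes only if 31 < -13.
New min = -13; changed? no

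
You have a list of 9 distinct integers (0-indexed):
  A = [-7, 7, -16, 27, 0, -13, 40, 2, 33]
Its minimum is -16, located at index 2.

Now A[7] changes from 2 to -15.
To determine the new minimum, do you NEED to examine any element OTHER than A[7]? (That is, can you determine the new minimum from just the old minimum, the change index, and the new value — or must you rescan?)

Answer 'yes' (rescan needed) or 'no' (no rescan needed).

Answer: no

Derivation:
Old min = -16 at index 2
Change at index 7: 2 -> -15
Index 7 was NOT the min. New min = min(-16, -15). No rescan of other elements needed.
Needs rescan: no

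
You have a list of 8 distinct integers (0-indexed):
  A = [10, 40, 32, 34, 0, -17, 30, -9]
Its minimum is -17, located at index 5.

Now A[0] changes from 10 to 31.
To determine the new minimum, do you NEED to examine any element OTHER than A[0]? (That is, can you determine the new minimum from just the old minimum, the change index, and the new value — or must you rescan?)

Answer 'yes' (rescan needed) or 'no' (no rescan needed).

Answer: no

Derivation:
Old min = -17 at index 5
Change at index 0: 10 -> 31
Index 0 was NOT the min. New min = min(-17, 31). No rescan of other elements needed.
Needs rescan: no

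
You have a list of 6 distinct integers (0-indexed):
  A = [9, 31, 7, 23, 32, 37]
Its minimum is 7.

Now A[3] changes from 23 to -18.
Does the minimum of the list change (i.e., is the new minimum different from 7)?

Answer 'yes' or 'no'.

Old min = 7
Change: A[3] 23 -> -18
Changed element was NOT the min; min changes only if -18 < 7.
New min = -18; changed? yes

Answer: yes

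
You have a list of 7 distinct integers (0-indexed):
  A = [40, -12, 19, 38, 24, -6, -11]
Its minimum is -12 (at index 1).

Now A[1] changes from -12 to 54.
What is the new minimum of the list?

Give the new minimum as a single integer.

Answer: -11

Derivation:
Old min = -12 (at index 1)
Change: A[1] -12 -> 54
Changed element WAS the min. Need to check: is 54 still <= all others?
  Min of remaining elements: -11
  New min = min(54, -11) = -11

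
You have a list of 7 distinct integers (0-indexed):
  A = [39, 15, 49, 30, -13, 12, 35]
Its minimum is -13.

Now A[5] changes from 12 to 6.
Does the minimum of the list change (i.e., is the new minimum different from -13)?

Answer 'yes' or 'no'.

Answer: no

Derivation:
Old min = -13
Change: A[5] 12 -> 6
Changed element was NOT the min; min changes only if 6 < -13.
New min = -13; changed? no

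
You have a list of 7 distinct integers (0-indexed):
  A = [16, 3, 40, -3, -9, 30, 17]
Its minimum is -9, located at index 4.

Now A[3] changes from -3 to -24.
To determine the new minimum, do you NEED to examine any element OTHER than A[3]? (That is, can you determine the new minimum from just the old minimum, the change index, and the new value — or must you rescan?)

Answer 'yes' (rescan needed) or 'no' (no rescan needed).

Answer: no

Derivation:
Old min = -9 at index 4
Change at index 3: -3 -> -24
Index 3 was NOT the min. New min = min(-9, -24). No rescan of other elements needed.
Needs rescan: no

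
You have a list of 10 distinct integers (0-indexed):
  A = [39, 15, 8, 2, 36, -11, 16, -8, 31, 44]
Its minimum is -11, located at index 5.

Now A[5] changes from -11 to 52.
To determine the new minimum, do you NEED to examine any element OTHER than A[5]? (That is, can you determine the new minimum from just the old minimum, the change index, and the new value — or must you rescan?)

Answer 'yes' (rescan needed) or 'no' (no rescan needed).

Answer: yes

Derivation:
Old min = -11 at index 5
Change at index 5: -11 -> 52
Index 5 WAS the min and new value 52 > old min -11. Must rescan other elements to find the new min.
Needs rescan: yes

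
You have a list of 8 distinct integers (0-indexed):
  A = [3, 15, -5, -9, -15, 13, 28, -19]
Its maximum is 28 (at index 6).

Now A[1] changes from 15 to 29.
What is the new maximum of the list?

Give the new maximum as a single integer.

Answer: 29

Derivation:
Old max = 28 (at index 6)
Change: A[1] 15 -> 29
Changed element was NOT the old max.
  New max = max(old_max, new_val) = max(28, 29) = 29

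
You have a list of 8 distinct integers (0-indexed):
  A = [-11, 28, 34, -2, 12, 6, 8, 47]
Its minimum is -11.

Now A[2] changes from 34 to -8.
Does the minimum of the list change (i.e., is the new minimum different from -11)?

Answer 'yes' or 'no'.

Answer: no

Derivation:
Old min = -11
Change: A[2] 34 -> -8
Changed element was NOT the min; min changes only if -8 < -11.
New min = -11; changed? no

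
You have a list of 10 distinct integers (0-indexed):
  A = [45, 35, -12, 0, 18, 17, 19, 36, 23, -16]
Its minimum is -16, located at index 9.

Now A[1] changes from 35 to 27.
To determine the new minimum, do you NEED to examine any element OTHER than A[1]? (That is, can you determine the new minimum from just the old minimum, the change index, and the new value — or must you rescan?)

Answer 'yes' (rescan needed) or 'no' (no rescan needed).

Old min = -16 at index 9
Change at index 1: 35 -> 27
Index 1 was NOT the min. New min = min(-16, 27). No rescan of other elements needed.
Needs rescan: no

Answer: no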